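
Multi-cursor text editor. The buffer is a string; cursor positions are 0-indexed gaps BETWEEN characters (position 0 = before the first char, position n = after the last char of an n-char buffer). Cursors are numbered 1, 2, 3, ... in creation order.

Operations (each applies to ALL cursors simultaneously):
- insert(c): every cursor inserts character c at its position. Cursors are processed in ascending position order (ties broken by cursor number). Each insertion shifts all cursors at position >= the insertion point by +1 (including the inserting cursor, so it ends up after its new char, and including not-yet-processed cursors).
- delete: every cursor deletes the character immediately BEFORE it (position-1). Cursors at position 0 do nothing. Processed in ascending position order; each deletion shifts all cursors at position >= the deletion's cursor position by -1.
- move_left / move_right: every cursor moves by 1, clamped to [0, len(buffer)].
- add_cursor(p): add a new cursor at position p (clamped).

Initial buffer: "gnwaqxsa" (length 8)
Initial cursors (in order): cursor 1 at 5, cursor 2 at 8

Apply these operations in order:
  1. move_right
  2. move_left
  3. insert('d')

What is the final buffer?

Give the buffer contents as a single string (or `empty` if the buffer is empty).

Answer: gnwaqdxsda

Derivation:
After op 1 (move_right): buffer="gnwaqxsa" (len 8), cursors c1@6 c2@8, authorship ........
After op 2 (move_left): buffer="gnwaqxsa" (len 8), cursors c1@5 c2@7, authorship ........
After op 3 (insert('d')): buffer="gnwaqdxsda" (len 10), cursors c1@6 c2@9, authorship .....1..2.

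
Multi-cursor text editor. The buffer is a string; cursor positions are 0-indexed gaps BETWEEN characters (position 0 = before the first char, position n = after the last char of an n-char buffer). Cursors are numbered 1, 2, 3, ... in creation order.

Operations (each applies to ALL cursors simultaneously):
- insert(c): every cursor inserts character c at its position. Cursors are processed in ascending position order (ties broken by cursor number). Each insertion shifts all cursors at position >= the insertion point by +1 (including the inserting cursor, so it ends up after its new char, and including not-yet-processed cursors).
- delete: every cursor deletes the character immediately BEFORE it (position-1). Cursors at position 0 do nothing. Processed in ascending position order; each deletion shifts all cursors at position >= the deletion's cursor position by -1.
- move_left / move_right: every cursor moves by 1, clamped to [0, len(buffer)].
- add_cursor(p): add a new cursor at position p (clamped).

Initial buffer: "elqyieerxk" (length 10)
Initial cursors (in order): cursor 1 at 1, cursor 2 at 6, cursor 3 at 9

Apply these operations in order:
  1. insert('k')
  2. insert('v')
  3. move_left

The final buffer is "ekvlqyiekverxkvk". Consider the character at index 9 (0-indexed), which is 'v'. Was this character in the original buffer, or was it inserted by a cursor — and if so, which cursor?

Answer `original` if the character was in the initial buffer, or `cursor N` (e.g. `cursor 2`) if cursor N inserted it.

Answer: cursor 2

Derivation:
After op 1 (insert('k')): buffer="eklqyiekerxkk" (len 13), cursors c1@2 c2@8 c3@12, authorship .1.....2...3.
After op 2 (insert('v')): buffer="ekvlqyiekverxkvk" (len 16), cursors c1@3 c2@10 c3@15, authorship .11.....22...33.
After op 3 (move_left): buffer="ekvlqyiekverxkvk" (len 16), cursors c1@2 c2@9 c3@14, authorship .11.....22...33.
Authorship (.=original, N=cursor N): . 1 1 . . . . . 2 2 . . . 3 3 .
Index 9: author = 2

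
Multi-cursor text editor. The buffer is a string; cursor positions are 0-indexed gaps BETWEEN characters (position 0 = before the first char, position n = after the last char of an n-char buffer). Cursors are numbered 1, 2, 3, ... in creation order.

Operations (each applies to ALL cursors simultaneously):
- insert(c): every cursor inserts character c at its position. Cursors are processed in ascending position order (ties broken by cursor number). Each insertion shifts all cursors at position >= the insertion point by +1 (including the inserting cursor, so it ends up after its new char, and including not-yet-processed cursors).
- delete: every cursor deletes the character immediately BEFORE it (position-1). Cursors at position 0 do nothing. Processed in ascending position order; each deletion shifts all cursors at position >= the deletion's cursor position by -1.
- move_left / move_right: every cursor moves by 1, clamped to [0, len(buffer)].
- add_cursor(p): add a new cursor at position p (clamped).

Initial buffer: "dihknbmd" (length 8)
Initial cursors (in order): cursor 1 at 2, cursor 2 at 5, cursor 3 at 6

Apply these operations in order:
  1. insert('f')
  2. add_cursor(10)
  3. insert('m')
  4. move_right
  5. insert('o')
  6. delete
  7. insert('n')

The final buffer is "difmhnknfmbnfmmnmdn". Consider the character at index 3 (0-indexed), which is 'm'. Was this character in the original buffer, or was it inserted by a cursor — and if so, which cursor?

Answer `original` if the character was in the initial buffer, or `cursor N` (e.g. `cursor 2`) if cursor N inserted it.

Answer: cursor 1

Derivation:
After op 1 (insert('f')): buffer="difhknfbfmd" (len 11), cursors c1@3 c2@7 c3@9, authorship ..1...2.3..
After op 2 (add_cursor(10)): buffer="difhknfbfmd" (len 11), cursors c1@3 c2@7 c3@9 c4@10, authorship ..1...2.3..
After op 3 (insert('m')): buffer="difmhknfmbfmmmd" (len 15), cursors c1@4 c2@9 c3@12 c4@14, authorship ..11...22.33.4.
After op 4 (move_right): buffer="difmhknfmbfmmmd" (len 15), cursors c1@5 c2@10 c3@13 c4@15, authorship ..11...22.33.4.
After op 5 (insert('o')): buffer="difmhoknfmbofmmomdo" (len 19), cursors c1@6 c2@12 c3@16 c4@19, authorship ..11.1..22.233.34.4
After op 6 (delete): buffer="difmhknfmbfmmmd" (len 15), cursors c1@5 c2@10 c3@13 c4@15, authorship ..11...22.33.4.
After op 7 (insert('n')): buffer="difmhnknfmbnfmmnmdn" (len 19), cursors c1@6 c2@12 c3@16 c4@19, authorship ..11.1..22.233.34.4
Authorship (.=original, N=cursor N): . . 1 1 . 1 . . 2 2 . 2 3 3 . 3 4 . 4
Index 3: author = 1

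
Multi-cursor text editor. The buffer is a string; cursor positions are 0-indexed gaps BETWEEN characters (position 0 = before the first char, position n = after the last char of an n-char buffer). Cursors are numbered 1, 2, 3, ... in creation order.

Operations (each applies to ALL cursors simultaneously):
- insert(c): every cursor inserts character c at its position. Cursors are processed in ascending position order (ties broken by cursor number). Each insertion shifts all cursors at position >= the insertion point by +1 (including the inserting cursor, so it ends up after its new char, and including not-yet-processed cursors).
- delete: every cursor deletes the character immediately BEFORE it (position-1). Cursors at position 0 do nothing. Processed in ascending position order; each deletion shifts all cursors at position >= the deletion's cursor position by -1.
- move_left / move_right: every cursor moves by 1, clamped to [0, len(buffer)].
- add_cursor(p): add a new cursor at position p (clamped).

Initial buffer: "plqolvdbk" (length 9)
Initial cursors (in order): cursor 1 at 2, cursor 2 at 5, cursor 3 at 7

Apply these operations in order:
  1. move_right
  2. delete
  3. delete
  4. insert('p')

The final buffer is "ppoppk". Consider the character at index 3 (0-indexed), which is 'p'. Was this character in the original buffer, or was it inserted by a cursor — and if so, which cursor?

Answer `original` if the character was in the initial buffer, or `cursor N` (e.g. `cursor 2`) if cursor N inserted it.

After op 1 (move_right): buffer="plqolvdbk" (len 9), cursors c1@3 c2@6 c3@8, authorship .........
After op 2 (delete): buffer="ploldk" (len 6), cursors c1@2 c2@4 c3@5, authorship ......
After op 3 (delete): buffer="pok" (len 3), cursors c1@1 c2@2 c3@2, authorship ...
After op 4 (insert('p')): buffer="ppoppk" (len 6), cursors c1@2 c2@5 c3@5, authorship .1.23.
Authorship (.=original, N=cursor N): . 1 . 2 3 .
Index 3: author = 2

Answer: cursor 2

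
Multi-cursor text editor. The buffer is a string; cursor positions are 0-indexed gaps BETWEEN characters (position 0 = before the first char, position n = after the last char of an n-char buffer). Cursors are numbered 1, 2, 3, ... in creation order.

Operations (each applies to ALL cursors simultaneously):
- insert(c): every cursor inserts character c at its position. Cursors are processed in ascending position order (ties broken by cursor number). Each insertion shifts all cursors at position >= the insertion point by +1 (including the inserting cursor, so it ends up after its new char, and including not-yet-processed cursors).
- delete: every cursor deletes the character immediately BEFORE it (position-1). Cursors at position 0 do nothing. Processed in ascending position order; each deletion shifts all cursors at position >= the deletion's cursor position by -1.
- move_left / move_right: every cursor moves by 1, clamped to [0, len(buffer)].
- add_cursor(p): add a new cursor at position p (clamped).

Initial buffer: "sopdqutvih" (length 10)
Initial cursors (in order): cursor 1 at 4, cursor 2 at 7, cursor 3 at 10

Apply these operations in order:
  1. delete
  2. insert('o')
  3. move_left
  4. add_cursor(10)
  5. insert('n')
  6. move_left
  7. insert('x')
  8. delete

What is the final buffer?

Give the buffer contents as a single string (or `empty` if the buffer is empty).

After op 1 (delete): buffer="sopquvi" (len 7), cursors c1@3 c2@5 c3@7, authorship .......
After op 2 (insert('o')): buffer="sopoquovio" (len 10), cursors c1@4 c2@7 c3@10, authorship ...1..2..3
After op 3 (move_left): buffer="sopoquovio" (len 10), cursors c1@3 c2@6 c3@9, authorship ...1..2..3
After op 4 (add_cursor(10)): buffer="sopoquovio" (len 10), cursors c1@3 c2@6 c3@9 c4@10, authorship ...1..2..3
After op 5 (insert('n')): buffer="sopnoqunovinon" (len 14), cursors c1@4 c2@8 c3@12 c4@14, authorship ...11..22..334
After op 6 (move_left): buffer="sopnoqunovinon" (len 14), cursors c1@3 c2@7 c3@11 c4@13, authorship ...11..22..334
After op 7 (insert('x')): buffer="sopxnoquxnovixnoxn" (len 18), cursors c1@4 c2@9 c3@14 c4@17, authorship ...111..222..33344
After op 8 (delete): buffer="sopnoqunovinon" (len 14), cursors c1@3 c2@7 c3@11 c4@13, authorship ...11..22..334

Answer: sopnoqunovinon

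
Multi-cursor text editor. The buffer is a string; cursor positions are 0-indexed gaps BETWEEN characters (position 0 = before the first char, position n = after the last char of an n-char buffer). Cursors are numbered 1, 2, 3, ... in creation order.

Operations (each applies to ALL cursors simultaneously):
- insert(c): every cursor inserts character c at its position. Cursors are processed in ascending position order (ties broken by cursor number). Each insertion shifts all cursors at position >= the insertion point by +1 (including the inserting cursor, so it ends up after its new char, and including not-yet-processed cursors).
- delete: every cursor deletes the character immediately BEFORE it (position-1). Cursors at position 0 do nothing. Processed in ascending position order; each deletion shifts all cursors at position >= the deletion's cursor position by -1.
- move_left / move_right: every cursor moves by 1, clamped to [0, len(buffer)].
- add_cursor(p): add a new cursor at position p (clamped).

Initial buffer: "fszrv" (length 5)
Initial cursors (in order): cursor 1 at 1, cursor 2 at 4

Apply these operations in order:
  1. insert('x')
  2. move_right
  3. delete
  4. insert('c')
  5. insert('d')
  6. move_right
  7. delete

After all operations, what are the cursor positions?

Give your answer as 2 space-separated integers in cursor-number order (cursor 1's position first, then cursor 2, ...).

After op 1 (insert('x')): buffer="fxszrxv" (len 7), cursors c1@2 c2@6, authorship .1...2.
After op 2 (move_right): buffer="fxszrxv" (len 7), cursors c1@3 c2@7, authorship .1...2.
After op 3 (delete): buffer="fxzrx" (len 5), cursors c1@2 c2@5, authorship .1..2
After op 4 (insert('c')): buffer="fxczrxc" (len 7), cursors c1@3 c2@7, authorship .11..22
After op 5 (insert('d')): buffer="fxcdzrxcd" (len 9), cursors c1@4 c2@9, authorship .111..222
After op 6 (move_right): buffer="fxcdzrxcd" (len 9), cursors c1@5 c2@9, authorship .111..222
After op 7 (delete): buffer="fxcdrxc" (len 7), cursors c1@4 c2@7, authorship .111.22

Answer: 4 7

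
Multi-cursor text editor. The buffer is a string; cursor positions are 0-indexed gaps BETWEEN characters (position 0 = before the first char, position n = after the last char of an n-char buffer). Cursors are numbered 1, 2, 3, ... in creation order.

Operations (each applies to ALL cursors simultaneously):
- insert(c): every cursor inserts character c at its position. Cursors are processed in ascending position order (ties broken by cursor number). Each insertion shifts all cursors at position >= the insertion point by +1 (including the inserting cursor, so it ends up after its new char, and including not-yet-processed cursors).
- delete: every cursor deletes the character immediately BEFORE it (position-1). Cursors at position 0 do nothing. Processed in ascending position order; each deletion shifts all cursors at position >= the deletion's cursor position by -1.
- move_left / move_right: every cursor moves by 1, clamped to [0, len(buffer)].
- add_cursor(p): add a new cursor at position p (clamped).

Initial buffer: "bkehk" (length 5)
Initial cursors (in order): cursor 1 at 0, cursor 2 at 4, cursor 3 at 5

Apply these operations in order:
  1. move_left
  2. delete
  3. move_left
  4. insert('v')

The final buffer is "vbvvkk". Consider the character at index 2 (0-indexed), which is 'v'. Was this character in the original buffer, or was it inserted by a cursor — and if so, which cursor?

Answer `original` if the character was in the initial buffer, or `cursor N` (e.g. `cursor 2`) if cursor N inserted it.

After op 1 (move_left): buffer="bkehk" (len 5), cursors c1@0 c2@3 c3@4, authorship .....
After op 2 (delete): buffer="bkk" (len 3), cursors c1@0 c2@2 c3@2, authorship ...
After op 3 (move_left): buffer="bkk" (len 3), cursors c1@0 c2@1 c3@1, authorship ...
After op 4 (insert('v')): buffer="vbvvkk" (len 6), cursors c1@1 c2@4 c3@4, authorship 1.23..
Authorship (.=original, N=cursor N): 1 . 2 3 . .
Index 2: author = 2

Answer: cursor 2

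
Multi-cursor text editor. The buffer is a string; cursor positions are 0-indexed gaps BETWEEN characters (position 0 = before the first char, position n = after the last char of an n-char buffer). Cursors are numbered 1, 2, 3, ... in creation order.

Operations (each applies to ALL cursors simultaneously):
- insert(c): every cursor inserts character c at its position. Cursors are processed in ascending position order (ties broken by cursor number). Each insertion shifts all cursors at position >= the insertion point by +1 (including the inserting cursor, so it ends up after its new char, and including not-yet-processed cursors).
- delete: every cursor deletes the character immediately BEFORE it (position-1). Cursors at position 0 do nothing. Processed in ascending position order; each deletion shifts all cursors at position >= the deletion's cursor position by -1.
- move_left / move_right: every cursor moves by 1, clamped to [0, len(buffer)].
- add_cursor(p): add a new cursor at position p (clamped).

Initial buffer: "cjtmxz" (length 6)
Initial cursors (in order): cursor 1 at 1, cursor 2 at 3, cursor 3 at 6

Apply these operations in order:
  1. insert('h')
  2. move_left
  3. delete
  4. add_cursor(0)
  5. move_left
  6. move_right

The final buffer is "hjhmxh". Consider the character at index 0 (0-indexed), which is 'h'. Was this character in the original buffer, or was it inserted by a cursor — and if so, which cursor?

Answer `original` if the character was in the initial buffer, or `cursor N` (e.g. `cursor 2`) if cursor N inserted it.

After op 1 (insert('h')): buffer="chjthmxzh" (len 9), cursors c1@2 c2@5 c3@9, authorship .1..2...3
After op 2 (move_left): buffer="chjthmxzh" (len 9), cursors c1@1 c2@4 c3@8, authorship .1..2...3
After op 3 (delete): buffer="hjhmxh" (len 6), cursors c1@0 c2@2 c3@5, authorship 1.2..3
After op 4 (add_cursor(0)): buffer="hjhmxh" (len 6), cursors c1@0 c4@0 c2@2 c3@5, authorship 1.2..3
After op 5 (move_left): buffer="hjhmxh" (len 6), cursors c1@0 c4@0 c2@1 c3@4, authorship 1.2..3
After op 6 (move_right): buffer="hjhmxh" (len 6), cursors c1@1 c4@1 c2@2 c3@5, authorship 1.2..3
Authorship (.=original, N=cursor N): 1 . 2 . . 3
Index 0: author = 1

Answer: cursor 1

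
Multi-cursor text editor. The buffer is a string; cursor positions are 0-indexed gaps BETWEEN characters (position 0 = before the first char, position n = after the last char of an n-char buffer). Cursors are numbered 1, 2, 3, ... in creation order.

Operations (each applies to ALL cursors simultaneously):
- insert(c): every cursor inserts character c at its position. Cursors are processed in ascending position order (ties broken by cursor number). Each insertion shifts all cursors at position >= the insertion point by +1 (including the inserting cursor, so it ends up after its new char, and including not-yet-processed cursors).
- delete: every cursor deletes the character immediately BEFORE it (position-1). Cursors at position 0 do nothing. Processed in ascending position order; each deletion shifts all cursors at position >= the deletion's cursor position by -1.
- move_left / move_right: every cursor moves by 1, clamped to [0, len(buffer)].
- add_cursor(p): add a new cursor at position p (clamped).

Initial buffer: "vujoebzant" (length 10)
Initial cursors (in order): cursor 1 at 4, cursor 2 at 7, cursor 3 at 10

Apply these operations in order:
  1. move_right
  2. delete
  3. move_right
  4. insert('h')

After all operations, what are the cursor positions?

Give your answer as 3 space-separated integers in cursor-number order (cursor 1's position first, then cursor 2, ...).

After op 1 (move_right): buffer="vujoebzant" (len 10), cursors c1@5 c2@8 c3@10, authorship ..........
After op 2 (delete): buffer="vujobzn" (len 7), cursors c1@4 c2@6 c3@7, authorship .......
After op 3 (move_right): buffer="vujobzn" (len 7), cursors c1@5 c2@7 c3@7, authorship .......
After op 4 (insert('h')): buffer="vujobhznhh" (len 10), cursors c1@6 c2@10 c3@10, authorship .....1..23

Answer: 6 10 10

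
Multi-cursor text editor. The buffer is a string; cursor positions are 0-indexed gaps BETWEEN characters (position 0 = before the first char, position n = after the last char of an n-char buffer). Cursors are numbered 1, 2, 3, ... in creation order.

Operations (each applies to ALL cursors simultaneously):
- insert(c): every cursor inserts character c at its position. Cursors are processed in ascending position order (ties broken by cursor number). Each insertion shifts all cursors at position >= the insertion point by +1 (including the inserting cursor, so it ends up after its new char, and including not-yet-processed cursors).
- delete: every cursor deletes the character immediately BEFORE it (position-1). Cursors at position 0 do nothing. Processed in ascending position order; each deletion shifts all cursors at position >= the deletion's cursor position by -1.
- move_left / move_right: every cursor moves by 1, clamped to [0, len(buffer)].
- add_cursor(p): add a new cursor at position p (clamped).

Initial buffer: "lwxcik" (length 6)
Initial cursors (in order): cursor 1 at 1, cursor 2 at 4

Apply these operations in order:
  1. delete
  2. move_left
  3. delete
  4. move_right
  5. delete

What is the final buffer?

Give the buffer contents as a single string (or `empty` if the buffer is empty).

Answer: ik

Derivation:
After op 1 (delete): buffer="wxik" (len 4), cursors c1@0 c2@2, authorship ....
After op 2 (move_left): buffer="wxik" (len 4), cursors c1@0 c2@1, authorship ....
After op 3 (delete): buffer="xik" (len 3), cursors c1@0 c2@0, authorship ...
After op 4 (move_right): buffer="xik" (len 3), cursors c1@1 c2@1, authorship ...
After op 5 (delete): buffer="ik" (len 2), cursors c1@0 c2@0, authorship ..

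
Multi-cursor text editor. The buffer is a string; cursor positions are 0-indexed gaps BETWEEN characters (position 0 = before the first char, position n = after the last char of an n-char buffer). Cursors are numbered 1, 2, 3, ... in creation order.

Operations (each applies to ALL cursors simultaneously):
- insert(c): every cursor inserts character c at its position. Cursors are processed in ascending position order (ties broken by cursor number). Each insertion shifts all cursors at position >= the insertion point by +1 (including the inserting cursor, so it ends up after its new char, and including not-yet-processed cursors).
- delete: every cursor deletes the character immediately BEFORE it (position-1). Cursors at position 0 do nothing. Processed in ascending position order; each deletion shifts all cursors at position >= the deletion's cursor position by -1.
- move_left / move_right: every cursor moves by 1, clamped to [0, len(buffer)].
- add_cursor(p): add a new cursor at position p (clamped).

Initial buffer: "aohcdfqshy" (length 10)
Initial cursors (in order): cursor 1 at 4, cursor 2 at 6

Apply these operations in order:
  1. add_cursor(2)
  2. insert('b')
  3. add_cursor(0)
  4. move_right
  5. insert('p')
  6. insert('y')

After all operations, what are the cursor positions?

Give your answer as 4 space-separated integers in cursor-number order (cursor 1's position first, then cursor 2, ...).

After op 1 (add_cursor(2)): buffer="aohcdfqshy" (len 10), cursors c3@2 c1@4 c2@6, authorship ..........
After op 2 (insert('b')): buffer="aobhcbdfbqshy" (len 13), cursors c3@3 c1@6 c2@9, authorship ..3..1..2....
After op 3 (add_cursor(0)): buffer="aobhcbdfbqshy" (len 13), cursors c4@0 c3@3 c1@6 c2@9, authorship ..3..1..2....
After op 4 (move_right): buffer="aobhcbdfbqshy" (len 13), cursors c4@1 c3@4 c1@7 c2@10, authorship ..3..1..2....
After op 5 (insert('p')): buffer="apobhpcbdpfbqpshy" (len 17), cursors c4@2 c3@6 c1@10 c2@14, authorship .4.3.3.1.1.2.2...
After op 6 (insert('y')): buffer="apyobhpycbdpyfbqpyshy" (len 21), cursors c4@3 c3@8 c1@13 c2@18, authorship .44.3.33.1.11.2.22...

Answer: 13 18 8 3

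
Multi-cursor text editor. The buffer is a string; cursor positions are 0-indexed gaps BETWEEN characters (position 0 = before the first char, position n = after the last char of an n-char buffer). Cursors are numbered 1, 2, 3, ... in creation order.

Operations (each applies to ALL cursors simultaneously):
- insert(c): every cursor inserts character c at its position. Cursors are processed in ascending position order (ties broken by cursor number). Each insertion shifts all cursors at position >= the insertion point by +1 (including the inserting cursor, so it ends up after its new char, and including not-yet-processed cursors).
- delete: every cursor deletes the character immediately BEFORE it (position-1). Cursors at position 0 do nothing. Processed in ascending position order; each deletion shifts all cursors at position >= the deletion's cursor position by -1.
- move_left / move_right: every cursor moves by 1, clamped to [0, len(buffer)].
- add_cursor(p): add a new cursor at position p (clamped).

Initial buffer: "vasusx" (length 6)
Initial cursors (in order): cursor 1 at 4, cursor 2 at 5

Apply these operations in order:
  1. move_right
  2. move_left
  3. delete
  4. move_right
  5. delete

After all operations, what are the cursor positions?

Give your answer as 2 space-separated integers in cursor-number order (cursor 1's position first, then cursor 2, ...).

Answer: 2 2

Derivation:
After op 1 (move_right): buffer="vasusx" (len 6), cursors c1@5 c2@6, authorship ......
After op 2 (move_left): buffer="vasusx" (len 6), cursors c1@4 c2@5, authorship ......
After op 3 (delete): buffer="vasx" (len 4), cursors c1@3 c2@3, authorship ....
After op 4 (move_right): buffer="vasx" (len 4), cursors c1@4 c2@4, authorship ....
After op 5 (delete): buffer="va" (len 2), cursors c1@2 c2@2, authorship ..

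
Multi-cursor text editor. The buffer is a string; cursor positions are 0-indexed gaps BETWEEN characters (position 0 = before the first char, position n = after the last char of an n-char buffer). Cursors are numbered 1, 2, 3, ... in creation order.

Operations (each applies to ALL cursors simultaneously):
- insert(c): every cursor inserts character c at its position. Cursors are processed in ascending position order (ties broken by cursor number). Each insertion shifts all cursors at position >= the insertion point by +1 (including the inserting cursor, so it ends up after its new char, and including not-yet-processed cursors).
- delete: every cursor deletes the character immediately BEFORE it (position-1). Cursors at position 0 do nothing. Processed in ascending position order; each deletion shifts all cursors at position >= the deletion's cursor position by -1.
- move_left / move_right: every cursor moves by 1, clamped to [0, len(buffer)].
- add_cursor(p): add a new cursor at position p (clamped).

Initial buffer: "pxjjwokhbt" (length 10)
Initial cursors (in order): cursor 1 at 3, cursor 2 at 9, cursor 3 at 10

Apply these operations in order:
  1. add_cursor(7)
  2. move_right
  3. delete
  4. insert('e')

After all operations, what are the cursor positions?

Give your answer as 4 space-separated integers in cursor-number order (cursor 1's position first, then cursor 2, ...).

After op 1 (add_cursor(7)): buffer="pxjjwokhbt" (len 10), cursors c1@3 c4@7 c2@9 c3@10, authorship ..........
After op 2 (move_right): buffer="pxjjwokhbt" (len 10), cursors c1@4 c4@8 c2@10 c3@10, authorship ..........
After op 3 (delete): buffer="pxjwok" (len 6), cursors c1@3 c2@6 c3@6 c4@6, authorship ......
After op 4 (insert('e')): buffer="pxjewokeee" (len 10), cursors c1@4 c2@10 c3@10 c4@10, authorship ...1...234

Answer: 4 10 10 10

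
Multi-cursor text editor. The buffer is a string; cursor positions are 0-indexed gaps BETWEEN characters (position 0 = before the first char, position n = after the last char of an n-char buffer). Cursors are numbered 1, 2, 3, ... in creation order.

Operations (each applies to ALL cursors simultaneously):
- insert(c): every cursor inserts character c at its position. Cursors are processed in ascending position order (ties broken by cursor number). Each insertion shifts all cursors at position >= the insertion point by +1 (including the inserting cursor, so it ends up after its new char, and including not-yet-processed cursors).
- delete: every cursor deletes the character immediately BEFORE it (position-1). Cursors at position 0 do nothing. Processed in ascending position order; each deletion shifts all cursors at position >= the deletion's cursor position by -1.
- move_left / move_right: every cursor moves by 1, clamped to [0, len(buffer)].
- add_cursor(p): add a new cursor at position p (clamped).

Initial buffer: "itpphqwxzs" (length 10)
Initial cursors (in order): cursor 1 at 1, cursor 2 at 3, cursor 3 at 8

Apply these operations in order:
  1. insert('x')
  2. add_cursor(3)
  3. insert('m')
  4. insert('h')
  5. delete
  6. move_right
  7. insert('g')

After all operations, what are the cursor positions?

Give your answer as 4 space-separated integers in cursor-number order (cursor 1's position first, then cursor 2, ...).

Answer: 5 12 20 8

Derivation:
After op 1 (insert('x')): buffer="ixtpxphqwxxzs" (len 13), cursors c1@2 c2@5 c3@11, authorship .1..2.....3..
After op 2 (add_cursor(3)): buffer="ixtpxphqwxxzs" (len 13), cursors c1@2 c4@3 c2@5 c3@11, authorship .1..2.....3..
After op 3 (insert('m')): buffer="ixmtmpxmphqwxxmzs" (len 17), cursors c1@3 c4@5 c2@8 c3@15, authorship .11.4.22.....33..
After op 4 (insert('h')): buffer="ixmhtmhpxmhphqwxxmhzs" (len 21), cursors c1@4 c4@7 c2@11 c3@19, authorship .111.44.222.....333..
After op 5 (delete): buffer="ixmtmpxmphqwxxmzs" (len 17), cursors c1@3 c4@5 c2@8 c3@15, authorship .11.4.22.....33..
After op 6 (move_right): buffer="ixmtmpxmphqwxxmzs" (len 17), cursors c1@4 c4@6 c2@9 c3@16, authorship .11.4.22.....33..
After op 7 (insert('g')): buffer="ixmtgmpgxmpghqwxxmzgs" (len 21), cursors c1@5 c4@8 c2@12 c3@20, authorship .11.14.422.2....33.3.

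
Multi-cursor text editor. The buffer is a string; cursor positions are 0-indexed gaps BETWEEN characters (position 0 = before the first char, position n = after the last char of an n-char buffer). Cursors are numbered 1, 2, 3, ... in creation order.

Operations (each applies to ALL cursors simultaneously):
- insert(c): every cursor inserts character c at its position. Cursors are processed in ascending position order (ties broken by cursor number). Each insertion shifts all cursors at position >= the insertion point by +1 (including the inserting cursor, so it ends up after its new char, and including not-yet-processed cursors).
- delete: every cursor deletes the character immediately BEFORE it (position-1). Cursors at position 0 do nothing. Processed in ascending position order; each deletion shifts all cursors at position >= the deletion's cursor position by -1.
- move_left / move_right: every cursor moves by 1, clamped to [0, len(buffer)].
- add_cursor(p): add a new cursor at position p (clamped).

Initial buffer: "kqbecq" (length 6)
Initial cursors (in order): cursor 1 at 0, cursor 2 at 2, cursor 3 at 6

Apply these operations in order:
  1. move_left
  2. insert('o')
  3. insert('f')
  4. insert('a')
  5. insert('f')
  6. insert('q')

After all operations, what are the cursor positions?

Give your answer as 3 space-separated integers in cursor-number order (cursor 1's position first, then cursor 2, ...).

After op 1 (move_left): buffer="kqbecq" (len 6), cursors c1@0 c2@1 c3@5, authorship ......
After op 2 (insert('o')): buffer="okoqbecoq" (len 9), cursors c1@1 c2@3 c3@8, authorship 1.2....3.
After op 3 (insert('f')): buffer="ofkofqbecofq" (len 12), cursors c1@2 c2@5 c3@11, authorship 11.22....33.
After op 4 (insert('a')): buffer="ofakofaqbecofaq" (len 15), cursors c1@3 c2@7 c3@14, authorship 111.222....333.
After op 5 (insert('f')): buffer="ofafkofafqbecofafq" (len 18), cursors c1@4 c2@9 c3@17, authorship 1111.2222....3333.
After op 6 (insert('q')): buffer="ofafqkofafqqbecofafqq" (len 21), cursors c1@5 c2@11 c3@20, authorship 11111.22222....33333.

Answer: 5 11 20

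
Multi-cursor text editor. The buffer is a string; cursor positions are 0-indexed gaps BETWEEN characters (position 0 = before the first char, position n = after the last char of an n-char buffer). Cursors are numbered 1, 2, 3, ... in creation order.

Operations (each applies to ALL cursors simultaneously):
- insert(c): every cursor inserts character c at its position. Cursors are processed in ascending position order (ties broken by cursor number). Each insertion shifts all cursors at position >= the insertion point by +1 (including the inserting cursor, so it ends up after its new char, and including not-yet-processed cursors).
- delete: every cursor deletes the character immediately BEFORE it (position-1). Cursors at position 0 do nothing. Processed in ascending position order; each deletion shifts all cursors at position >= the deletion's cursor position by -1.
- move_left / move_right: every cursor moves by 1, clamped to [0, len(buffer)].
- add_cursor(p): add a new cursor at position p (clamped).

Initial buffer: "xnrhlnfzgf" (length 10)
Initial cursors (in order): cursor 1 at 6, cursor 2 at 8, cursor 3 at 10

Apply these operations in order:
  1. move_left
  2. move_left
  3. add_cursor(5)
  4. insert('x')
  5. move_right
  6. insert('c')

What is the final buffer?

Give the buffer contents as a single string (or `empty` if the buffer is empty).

Answer: xnrhxlcxncxfczxgcf

Derivation:
After op 1 (move_left): buffer="xnrhlnfzgf" (len 10), cursors c1@5 c2@7 c3@9, authorship ..........
After op 2 (move_left): buffer="xnrhlnfzgf" (len 10), cursors c1@4 c2@6 c3@8, authorship ..........
After op 3 (add_cursor(5)): buffer="xnrhlnfzgf" (len 10), cursors c1@4 c4@5 c2@6 c3@8, authorship ..........
After op 4 (insert('x')): buffer="xnrhxlxnxfzxgf" (len 14), cursors c1@5 c4@7 c2@9 c3@12, authorship ....1.4.2..3..
After op 5 (move_right): buffer="xnrhxlxnxfzxgf" (len 14), cursors c1@6 c4@8 c2@10 c3@13, authorship ....1.4.2..3..
After op 6 (insert('c')): buffer="xnrhxlcxncxfczxgcf" (len 18), cursors c1@7 c4@10 c2@13 c3@17, authorship ....1.14.42.2.3.3.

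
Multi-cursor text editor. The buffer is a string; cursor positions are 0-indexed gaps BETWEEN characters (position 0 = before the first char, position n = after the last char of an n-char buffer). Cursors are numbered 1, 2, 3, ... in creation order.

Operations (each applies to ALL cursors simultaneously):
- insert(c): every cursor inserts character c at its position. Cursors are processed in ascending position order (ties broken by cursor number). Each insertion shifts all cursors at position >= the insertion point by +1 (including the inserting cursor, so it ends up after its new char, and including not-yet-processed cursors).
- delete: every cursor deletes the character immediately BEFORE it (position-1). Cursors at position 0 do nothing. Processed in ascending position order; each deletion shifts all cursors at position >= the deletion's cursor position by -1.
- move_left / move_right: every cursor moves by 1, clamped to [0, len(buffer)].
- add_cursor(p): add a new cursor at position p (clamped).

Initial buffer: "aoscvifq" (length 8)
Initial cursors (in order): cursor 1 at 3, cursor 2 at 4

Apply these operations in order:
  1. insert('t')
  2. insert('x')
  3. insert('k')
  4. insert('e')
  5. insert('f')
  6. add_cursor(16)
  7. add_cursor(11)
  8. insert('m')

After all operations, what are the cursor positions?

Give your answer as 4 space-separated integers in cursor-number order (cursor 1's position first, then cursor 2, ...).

Answer: 9 17 20 13

Derivation:
After op 1 (insert('t')): buffer="aostctvifq" (len 10), cursors c1@4 c2@6, authorship ...1.2....
After op 2 (insert('x')): buffer="aostxctxvifq" (len 12), cursors c1@5 c2@8, authorship ...11.22....
After op 3 (insert('k')): buffer="aostxkctxkvifq" (len 14), cursors c1@6 c2@10, authorship ...111.222....
After op 4 (insert('e')): buffer="aostxkectxkevifq" (len 16), cursors c1@7 c2@12, authorship ...1111.2222....
After op 5 (insert('f')): buffer="aostxkefctxkefvifq" (len 18), cursors c1@8 c2@14, authorship ...11111.22222....
After op 6 (add_cursor(16)): buffer="aostxkefctxkefvifq" (len 18), cursors c1@8 c2@14 c3@16, authorship ...11111.22222....
After op 7 (add_cursor(11)): buffer="aostxkefctxkefvifq" (len 18), cursors c1@8 c4@11 c2@14 c3@16, authorship ...11111.22222....
After op 8 (insert('m')): buffer="aostxkefmctxmkefmvimfq" (len 22), cursors c1@9 c4@13 c2@17 c3@20, authorship ...111111.2242222..3..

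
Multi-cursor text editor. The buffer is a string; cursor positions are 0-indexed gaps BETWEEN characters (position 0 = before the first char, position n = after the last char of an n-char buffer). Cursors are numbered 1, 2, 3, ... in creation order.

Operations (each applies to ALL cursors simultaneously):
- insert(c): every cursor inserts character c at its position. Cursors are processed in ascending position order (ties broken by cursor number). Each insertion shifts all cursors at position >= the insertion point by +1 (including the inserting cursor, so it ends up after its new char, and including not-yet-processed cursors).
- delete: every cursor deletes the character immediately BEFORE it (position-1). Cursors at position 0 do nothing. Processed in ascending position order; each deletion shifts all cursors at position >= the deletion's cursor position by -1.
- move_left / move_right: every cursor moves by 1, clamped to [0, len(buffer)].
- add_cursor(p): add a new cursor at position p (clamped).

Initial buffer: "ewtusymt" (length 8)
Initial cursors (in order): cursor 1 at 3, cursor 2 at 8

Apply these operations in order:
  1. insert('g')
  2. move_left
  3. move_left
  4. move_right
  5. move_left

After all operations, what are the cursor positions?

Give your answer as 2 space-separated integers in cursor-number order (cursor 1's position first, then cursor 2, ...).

Answer: 2 8

Derivation:
After op 1 (insert('g')): buffer="ewtgusymtg" (len 10), cursors c1@4 c2@10, authorship ...1.....2
After op 2 (move_left): buffer="ewtgusymtg" (len 10), cursors c1@3 c2@9, authorship ...1.....2
After op 3 (move_left): buffer="ewtgusymtg" (len 10), cursors c1@2 c2@8, authorship ...1.....2
After op 4 (move_right): buffer="ewtgusymtg" (len 10), cursors c1@3 c2@9, authorship ...1.....2
After op 5 (move_left): buffer="ewtgusymtg" (len 10), cursors c1@2 c2@8, authorship ...1.....2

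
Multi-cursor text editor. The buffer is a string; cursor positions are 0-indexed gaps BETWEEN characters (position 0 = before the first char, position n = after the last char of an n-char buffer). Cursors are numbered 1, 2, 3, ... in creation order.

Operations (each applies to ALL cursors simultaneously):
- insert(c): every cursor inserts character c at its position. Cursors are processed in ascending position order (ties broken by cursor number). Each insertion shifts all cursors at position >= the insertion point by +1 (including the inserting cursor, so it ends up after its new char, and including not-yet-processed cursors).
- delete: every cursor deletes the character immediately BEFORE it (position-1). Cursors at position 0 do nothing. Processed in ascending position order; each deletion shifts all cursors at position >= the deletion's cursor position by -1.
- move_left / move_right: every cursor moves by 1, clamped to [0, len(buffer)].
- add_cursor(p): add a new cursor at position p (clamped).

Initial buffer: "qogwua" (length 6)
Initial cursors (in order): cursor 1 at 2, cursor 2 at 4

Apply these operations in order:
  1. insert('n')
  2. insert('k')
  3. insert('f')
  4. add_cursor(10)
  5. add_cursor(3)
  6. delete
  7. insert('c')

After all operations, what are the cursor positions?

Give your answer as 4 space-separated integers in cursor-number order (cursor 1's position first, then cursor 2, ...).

After op 1 (insert('n')): buffer="qongwnua" (len 8), cursors c1@3 c2@6, authorship ..1..2..
After op 2 (insert('k')): buffer="qonkgwnkua" (len 10), cursors c1@4 c2@8, authorship ..11..22..
After op 3 (insert('f')): buffer="qonkfgwnkfua" (len 12), cursors c1@5 c2@10, authorship ..111..222..
After op 4 (add_cursor(10)): buffer="qonkfgwnkfua" (len 12), cursors c1@5 c2@10 c3@10, authorship ..111..222..
After op 5 (add_cursor(3)): buffer="qonkfgwnkfua" (len 12), cursors c4@3 c1@5 c2@10 c3@10, authorship ..111..222..
After op 6 (delete): buffer="qokgwnua" (len 8), cursors c4@2 c1@3 c2@6 c3@6, authorship ..1..2..
After op 7 (insert('c')): buffer="qockcgwnccua" (len 12), cursors c4@3 c1@5 c2@10 c3@10, authorship ..411..223..

Answer: 5 10 10 3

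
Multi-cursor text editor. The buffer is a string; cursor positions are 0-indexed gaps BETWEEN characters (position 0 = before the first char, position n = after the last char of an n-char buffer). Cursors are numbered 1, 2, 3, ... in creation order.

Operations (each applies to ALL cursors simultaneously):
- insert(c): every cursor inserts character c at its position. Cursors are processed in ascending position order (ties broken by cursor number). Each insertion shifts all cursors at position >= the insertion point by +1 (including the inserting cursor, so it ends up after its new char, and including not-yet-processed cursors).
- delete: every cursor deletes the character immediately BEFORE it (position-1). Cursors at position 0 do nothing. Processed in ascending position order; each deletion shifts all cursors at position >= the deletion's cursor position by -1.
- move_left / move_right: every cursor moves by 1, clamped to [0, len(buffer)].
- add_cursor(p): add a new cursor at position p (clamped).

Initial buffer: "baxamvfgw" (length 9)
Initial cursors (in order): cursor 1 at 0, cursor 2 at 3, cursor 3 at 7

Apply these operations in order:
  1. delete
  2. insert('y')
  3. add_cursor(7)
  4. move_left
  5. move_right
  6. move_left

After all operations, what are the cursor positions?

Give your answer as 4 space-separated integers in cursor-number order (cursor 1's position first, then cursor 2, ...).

Answer: 0 3 7 6

Derivation:
After op 1 (delete): buffer="baamvgw" (len 7), cursors c1@0 c2@2 c3@5, authorship .......
After op 2 (insert('y')): buffer="ybayamvygw" (len 10), cursors c1@1 c2@4 c3@8, authorship 1..2...3..
After op 3 (add_cursor(7)): buffer="ybayamvygw" (len 10), cursors c1@1 c2@4 c4@7 c3@8, authorship 1..2...3..
After op 4 (move_left): buffer="ybayamvygw" (len 10), cursors c1@0 c2@3 c4@6 c3@7, authorship 1..2...3..
After op 5 (move_right): buffer="ybayamvygw" (len 10), cursors c1@1 c2@4 c4@7 c3@8, authorship 1..2...3..
After op 6 (move_left): buffer="ybayamvygw" (len 10), cursors c1@0 c2@3 c4@6 c3@7, authorship 1..2...3..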